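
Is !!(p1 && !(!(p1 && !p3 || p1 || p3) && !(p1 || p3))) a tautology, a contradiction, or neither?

!!(p1 && !(!(p1 && !p3 || p1 || p3) && !(p1 || p3)))
= !!(p1 && (p1 && !p3 || p1 || p3 || p1 || p3))
= !!(p1 && (p1 || p3 || p1 || p3))
= !!(p1 && (p1 || p3))
= p1 && (p1 || p3)
= p1
This depends on p1, so it is not a constant.

neither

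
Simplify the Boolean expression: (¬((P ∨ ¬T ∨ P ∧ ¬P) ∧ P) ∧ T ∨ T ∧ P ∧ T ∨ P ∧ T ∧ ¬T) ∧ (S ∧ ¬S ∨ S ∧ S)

(¬((P ∨ ¬T ∨ P ∧ ¬P) ∧ P) ∧ T ∨ T ∧ P ∧ T ∨ P ∧ T ∧ ¬T) ∧ (S ∧ ¬S ∨ S ∧ S)
= (¬((P ∨ ¬T ∨ P ∧ ¬P) ∧ P) ∧ T ∨ P ∧ T) ∧ (S ∧ ¬S ∨ S ∧ S)
= (¬((P ∨ ¬T) ∧ P) ∧ T ∨ P ∧ T) ∧ (S ∧ ¬S ∨ S ∧ S)
= (¬P ∧ T ∨ P ∧ T) ∧ (S ∧ ¬S ∨ S ∧ S)
= (¬P ∧ T ∨ P ∧ T) ∧ S
= T ∧ S

T ∧ S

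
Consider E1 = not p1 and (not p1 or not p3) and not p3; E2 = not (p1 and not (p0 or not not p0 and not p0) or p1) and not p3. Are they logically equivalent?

Yes

E1: not p1 and (not p1 or not p3) and not p3
    = not p1 and not p3   [absorption]
E2: not (p1 and not (p0 or not not p0 and not p0) or p1) and not p3
    = not (p1 and not (p0 or p0 and not p0) or p1) and not p3   [double negation]
    = not (p1 and not p0 or p1) and not p3   [complement / identity]
    = not p1 and not p3   [absorption]
Both reduce to not p1 and not p3, so they are equivalent.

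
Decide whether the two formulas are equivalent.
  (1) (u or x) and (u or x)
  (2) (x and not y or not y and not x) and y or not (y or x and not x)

No

E1: (u or x) and (u or x)
    = u or x
E2: (x and not y or not y and not x) and y or not (y or x and not x)
    = not y and y or not (y or x and not x)
    = not (y or x and not x)
    = not y
These differ: at u=1, x=0, y=1, E1 = 1 but E2 = 0.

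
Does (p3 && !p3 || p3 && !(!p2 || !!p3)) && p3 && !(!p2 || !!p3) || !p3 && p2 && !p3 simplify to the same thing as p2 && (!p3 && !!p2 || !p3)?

E1: (p3 && !p3 || p3 && !(!p2 || !!p3)) && p3 && !(!p2 || !!p3) || !p3 && p2 && !p3
    = p3 && !(!p2 || !!p3) && p3 && !(!p2 || !!p3) || !p3 && p2 && !p3   [complement / identity]
    = p3 && !(!p2 || !!p3) || !p3 && p2 && !p3   [idempotence]
    = p3 && p2 && !p3 || !p3 && p2 && !p3   [De Morgan]
    = p2 && !p3   [distribution]
E2: p2 && (!p3 && !!p2 || !p3)
    = p2 && (!p3 && p2 || !p3)   [double negation]
    = p2 && !p3   [absorption]
Both reduce to p2 && !p3, so they are equivalent.

Yes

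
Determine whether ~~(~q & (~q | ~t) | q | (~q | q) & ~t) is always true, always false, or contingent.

always true

~~(~q & (~q | ~t) | q | (~q | q) & ~t)
= ~~(~q | q | (~q | q) & ~t)   [absorption]
= ~~(~q | q)   [absorption]
= ~q | q   [double negation]
= 1   [complement]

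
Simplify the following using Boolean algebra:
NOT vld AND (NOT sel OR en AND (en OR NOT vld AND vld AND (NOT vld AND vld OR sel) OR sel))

NOT vld AND (NOT sel OR en AND (en OR NOT vld AND vld AND (NOT vld AND vld OR sel) OR sel))
= NOT vld AND (NOT sel OR en AND (en OR NOT vld AND vld OR sel))   (absorption)
= NOT vld AND (NOT sel OR en AND (en OR sel))   (complement / identity)
= NOT vld AND (NOT sel OR en)   (absorption)

NOT vld AND (NOT sel OR en)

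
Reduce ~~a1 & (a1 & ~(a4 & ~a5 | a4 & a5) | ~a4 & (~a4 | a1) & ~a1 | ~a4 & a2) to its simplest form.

~~a1 & (a1 & ~(a4 & ~a5 | a4 & a5) | ~a4 & (~a4 | a1) & ~a1 | ~a4 & a2)
= ~~a1 & (a1 & ~(a4 & ~a5 | a4 & a5) | ~a4 & ~a1 | ~a4 & a2)   — absorption
= ~~a1 & (a1 & ~a4 | ~a4 & ~a1 | ~a4 & a2)   — distribution
= ~~a1 & (~a4 | ~a4 & a2)   — distribution
= a1 & (~a4 | ~a4 & a2)   — double negation
= a1 & ~a4   — absorption

a1 & ~a4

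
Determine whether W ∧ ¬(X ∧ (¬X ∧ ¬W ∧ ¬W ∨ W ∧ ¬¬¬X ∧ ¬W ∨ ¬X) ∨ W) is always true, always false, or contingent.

W ∧ ¬(X ∧ (¬X ∧ ¬W ∧ ¬W ∨ W ∧ ¬¬¬X ∧ ¬W ∨ ¬X) ∨ W)
= W ∧ ¬(X ∧ (¬X ∧ ¬W ∧ ¬W ∨ W ∧ ¬X ∧ ¬W ∨ ¬X) ∨ W)   (double negation)
= W ∧ ¬(X ∧ (¬X ∧ ¬W ∨ ¬X) ∨ W)   (distribution)
= W ∧ ¬(X ∧ ¬X ∨ W)   (absorption)
= W ∧ ¬W   (complement / identity)
= False   (complement)

always false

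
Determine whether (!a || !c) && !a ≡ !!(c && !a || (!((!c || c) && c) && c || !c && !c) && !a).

Yes

E1: (!a || !c) && !a
    = !a   [absorption]
E2: !!(c && !a || (!((!c || c) && c) && c || !c && !c) && !a)
    = !!(c && !a || (!c && c || !c && !c) && !a)   [complement / identity]
    = !!(c && !a || !c && !a)   [distribution]
    = !!!a   [distribution]
    = !a   [double negation]
Both reduce to !a, so they are equivalent.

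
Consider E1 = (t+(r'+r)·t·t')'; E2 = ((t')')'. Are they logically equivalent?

Yes

E1: (t+(r'+r)·t·t')'
    = (t+t·t')'   — complement / identity
    = t'   — complement / identity
E2: ((t')')'
    = t'   — double negation
Both reduce to t', so they are equivalent.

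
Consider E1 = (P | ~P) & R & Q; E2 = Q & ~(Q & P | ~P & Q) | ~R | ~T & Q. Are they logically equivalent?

E1: (P | ~P) & R & Q
    = R & Q
E2: Q & ~(Q & P | ~P & Q) | ~R | ~T & Q
    = Q & ~Q | ~R | ~T & Q
    = ~R | ~T & Q
These differ: at P=0, Q=0, R=0, T=0, E1 = 0 but E2 = 1.

No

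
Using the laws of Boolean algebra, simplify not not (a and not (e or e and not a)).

not not (a and not (e or e and not a))
= not not (a and not e)   [absorption]
= a and not e   [double negation]

a and not e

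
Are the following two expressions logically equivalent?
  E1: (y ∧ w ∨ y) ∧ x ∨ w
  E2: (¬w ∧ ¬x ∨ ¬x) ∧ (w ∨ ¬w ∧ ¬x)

No

E1: (y ∧ w ∨ y) ∧ x ∨ w
    = y ∧ x ∨ w   [absorption]
E2: (¬w ∧ ¬x ∨ ¬x) ∧ (w ∨ ¬w ∧ ¬x)
    = ¬x ∧ w ∨ ¬w ∧ ¬x   [distribution]
    = ¬x   [distribution]
These differ: at w=1, x=1, y=0, E1 = 1 but E2 = 0.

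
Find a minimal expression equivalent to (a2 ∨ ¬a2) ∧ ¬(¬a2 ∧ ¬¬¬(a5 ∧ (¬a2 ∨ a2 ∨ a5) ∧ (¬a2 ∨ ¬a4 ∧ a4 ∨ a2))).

a2 ∨ a5

(a2 ∨ ¬a2) ∧ ¬(¬a2 ∧ ¬¬¬(a5 ∧ (¬a2 ∨ a2 ∨ a5) ∧ (¬a2 ∨ ¬a4 ∧ a4 ∨ a2)))
= (a2 ∨ ¬a2) ∧ ¬(¬a2 ∧ ¬¬¬(a5 ∧ (¬a2 ∨ a2 ∨ a5) ∧ (¬a2 ∨ a2)))   (complement / identity)
= (a2 ∨ ¬a2) ∧ (a2 ∨ ¬¬(a5 ∧ (¬a2 ∨ a2 ∨ a5) ∧ (¬a2 ∨ a2)))   (De Morgan)
= a2 ∨ ¬¬(a5 ∧ (¬a2 ∨ a2 ∨ a5) ∧ (¬a2 ∨ a2))   (complement / identity)
= a2 ∨ a5 ∧ (¬a2 ∨ a2 ∨ a5) ∧ (¬a2 ∨ a2)   (double negation)
= a2 ∨ a5 ∧ (¬a2 ∨ a2)   (absorption)
= a2 ∨ a5   (complement / identity)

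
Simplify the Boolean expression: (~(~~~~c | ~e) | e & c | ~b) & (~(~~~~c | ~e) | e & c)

(~(~~~~c | ~e) | e & c | ~b) & (~(~~~~c | ~e) | e & c)
= ~(~~~~c | ~e) | e & c   [absorption]
= ~(~~c | ~e) | e & c   [double negation]
= ~c & e | e & c   [De Morgan]
= e   [distribution]

e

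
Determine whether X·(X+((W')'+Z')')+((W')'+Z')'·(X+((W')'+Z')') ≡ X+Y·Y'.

No

E1: X·(X+((W')'+Z')')+((W')'+Z')'·(X+((W')'+Z')')
    = (X+((W')'+Z')')·(X+((W')'+Z')')
    = X+((W')'+Z')'
    = X+W'·Z
E2: X+Y·Y'
    = X
These differ: at W=0, X=0, Y=0, Z=1, E1 = 1 but E2 = 0.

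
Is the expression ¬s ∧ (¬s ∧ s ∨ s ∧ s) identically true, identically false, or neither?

¬s ∧ (¬s ∧ s ∨ s ∧ s)
= ¬s ∧ s
= False

identically false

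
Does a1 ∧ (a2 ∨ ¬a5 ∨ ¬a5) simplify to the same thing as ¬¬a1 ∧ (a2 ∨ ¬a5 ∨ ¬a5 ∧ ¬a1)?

E1: a1 ∧ (a2 ∨ ¬a5 ∨ ¬a5)
    = a1 ∧ (a2 ∨ ¬a5)   (idempotence)
E2: ¬¬a1 ∧ (a2 ∨ ¬a5 ∨ ¬a5 ∧ ¬a1)
    = a1 ∧ (a2 ∨ ¬a5 ∨ ¬a5 ∧ ¬a1)   (double negation)
    = a1 ∧ (a2 ∨ ¬a5)   (absorption)
Both reduce to a1 ∧ (a2 ∨ ¬a5), so they are equivalent.

Yes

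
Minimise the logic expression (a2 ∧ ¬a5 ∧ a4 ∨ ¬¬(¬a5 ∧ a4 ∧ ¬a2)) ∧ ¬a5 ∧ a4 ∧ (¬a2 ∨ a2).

(a2 ∧ ¬a5 ∧ a4 ∨ ¬¬(¬a5 ∧ a4 ∧ ¬a2)) ∧ ¬a5 ∧ a4 ∧ (¬a2 ∨ a2)
= (a2 ∧ ¬a5 ∧ a4 ∨ ¬a5 ∧ a4 ∧ ¬a2) ∧ ¬a5 ∧ a4 ∧ (¬a2 ∨ a2)   [double negation]
= (a2 ∧ ¬a5 ∧ a4 ∨ ¬a5 ∧ a4 ∧ ¬a2) ∧ ¬a5 ∧ a4   [complement / identity]
= ¬a5 ∧ a4 ∧ ¬a5 ∧ a4   [distribution]
= ¬a5 ∧ a4   [idempotence]

¬a5 ∧ a4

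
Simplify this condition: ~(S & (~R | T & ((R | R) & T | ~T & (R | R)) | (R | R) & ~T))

~S

~(S & (~R | T & ((R | R) & T | ~T & (R | R)) | (R | R) & ~T))
= ~(S & (~R | T & (R | R) | (R | R) & ~T))   (distribution)
= ~(S & (~R | R | R))   (distribution)
= ~(S & (~R | R))   (idempotence)
= ~S   (complement / identity)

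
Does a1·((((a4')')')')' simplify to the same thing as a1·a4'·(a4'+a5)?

Yes

E1: a1·((((a4')')')')'
    = a1·((a4')')'
    = a1·a4'
E2: a1·a4'·(a4'+a5)
    = a1·a4'
Both reduce to a1·a4', so they are equivalent.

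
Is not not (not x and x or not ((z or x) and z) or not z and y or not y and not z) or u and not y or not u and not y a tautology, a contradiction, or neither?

not not (not x and x or not ((z or x) and z) or not z and y or not y and not z) or u and not y or not u and not y
= not not (not x and x or not ((z or x) and z) or not z and y or not y and not z) or not y
= not not (not x and x or not z or not z and y or not y and not z) or not y
= not not (not x and x or not z or not z) or not y
= not not (not x and x or not z) or not y
= not not not z or not y
= not z or not y
This depends on y, z, so it is not a constant.

neither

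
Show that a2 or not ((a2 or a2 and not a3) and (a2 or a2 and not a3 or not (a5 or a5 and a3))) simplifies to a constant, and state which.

a2 or not ((a2 or a2 and not a3) and (a2 or a2 and not a3 or not (a5 or a5 and a3)))
= a2 or not ((a2 or a2 and not a3) and (a2 or a2 and not a3 or not a5))   — absorption
= a2 or not (a2 or a2 and not a3)   — absorption
= a2 or not a2   — absorption
= True   — complement

True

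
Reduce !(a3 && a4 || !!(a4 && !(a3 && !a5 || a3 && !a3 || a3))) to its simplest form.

!(a3 && a4 || !!(a4 && !(a3 && !a5 || a3 && !a3 || a3)))
= !(a3 && a4 || !!(a4 && !(a3 && !a5 || a3)))
= !(a3 && a4 || !!(a4 && !a3))
= !(a3 && a4 || a4 && !a3)
= !a4

!a4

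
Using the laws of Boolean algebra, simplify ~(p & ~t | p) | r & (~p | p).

~(p & ~t | p) | r & (~p | p)
= ~p | r & (~p | p)
= ~p | r

~p | r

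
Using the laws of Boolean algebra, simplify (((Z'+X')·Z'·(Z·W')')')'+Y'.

(((Z'+X')·Z'·(Z·W')')')'+Y'
= ((Z'·(Z·W')')')'+Y'   [absorption]
= (Z+Z·W')'+Y'   [De Morgan]
= Z'+Y'   [absorption]

Z'+Y'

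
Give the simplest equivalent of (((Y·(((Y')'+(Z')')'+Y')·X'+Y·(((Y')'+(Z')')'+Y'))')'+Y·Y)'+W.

(((Y·(((Y')'+(Z')')'+Y')·X'+Y·(((Y')'+(Z')')'+Y'))')'+Y·Y)'+W
= (((Y·(((Y')'+(Z')')'+Y'))')'+Y·Y)'+W   (absorption)
= (((Y·(Y'·Z'+Y'))')'+Y·Y)'+W   (De Morgan)
= (((Y·Y')')'+Y·Y)'+W   (absorption)
= (Y·Y'+Y·Y)'+W   (double negation)
= Y'+W   (distribution)

Y'+W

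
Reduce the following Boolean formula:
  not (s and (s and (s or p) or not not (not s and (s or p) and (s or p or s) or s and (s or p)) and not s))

not s

not (s and (s and (s or p) or not not (not s and (s or p) and (s or p or s) or s and (s or p)) and not s))
= not (s and (s and (s or p) or not not (not s and (s or p) or s and (s or p)) and not s))
= not (s and (s and (s or p) or not not (s or p) and not s))
= not (s and (s and (s or p) or (s or p) and not s))
= not (s and (s or p))
= not s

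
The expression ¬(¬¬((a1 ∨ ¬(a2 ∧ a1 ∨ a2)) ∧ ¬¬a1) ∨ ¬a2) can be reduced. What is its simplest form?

¬(¬¬((a1 ∨ ¬(a2 ∧ a1 ∨ a2)) ∧ ¬¬a1) ∨ ¬a2)
= ¬(¬¬((a1 ∨ ¬(a2 ∧ a1 ∨ a2)) ∧ a1) ∨ ¬a2)
= ¬(¬¬((a1 ∨ ¬a2) ∧ a1) ∨ ¬a2)
= ¬(¬¬a1 ∨ ¬a2)
= ¬a1 ∧ a2

¬a1 ∧ a2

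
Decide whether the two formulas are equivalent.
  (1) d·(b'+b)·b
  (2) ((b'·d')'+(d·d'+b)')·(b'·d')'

No

E1: d·(b'+b)·b
    = d·b
E2: ((b'·d')'+(d·d'+b)')·(b'·d')'
    = ((b'·d')'+b')·(b'·d')'
    = (b'·d')'
    = b+d
These differ: at b=1, d=0, E1 = 0 but E2 = 1.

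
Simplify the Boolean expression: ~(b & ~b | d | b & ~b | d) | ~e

~d | ~e

~(b & ~b | d | b & ~b | d) | ~e
= ~(b & ~b | d) | ~e
= ~d | ~e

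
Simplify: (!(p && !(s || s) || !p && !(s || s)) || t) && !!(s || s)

s

(!(p && !(s || s) || !p && !(s || s)) || t) && !!(s || s)
= (!!(s || s) || t) && !!(s || s)   — distribution
= !!(s || s)   — absorption
= !!s   — idempotence
= s   — double negation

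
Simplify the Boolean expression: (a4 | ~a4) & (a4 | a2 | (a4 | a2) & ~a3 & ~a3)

a4 | a2

(a4 | ~a4) & (a4 | a2 | (a4 | a2) & ~a3 & ~a3)
= a4 | a2 | (a4 | a2) & ~a3 & ~a3   [complement / identity]
= a4 | a2 | (a4 | a2) & ~a3   [idempotence]
= a4 | a2   [absorption]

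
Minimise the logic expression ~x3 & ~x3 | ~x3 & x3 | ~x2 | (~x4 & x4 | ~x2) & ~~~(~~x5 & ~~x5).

~x3 & ~x3 | ~x3 & x3 | ~x2 | (~x4 & x4 | ~x2) & ~~~(~~x5 & ~~x5)
= ~x3 & ~x3 | ~x3 & x3 | ~x2 | (~x4 & x4 | ~x2) & ~~(~x5 | ~x5)   (De Morgan)
= ~x3 | ~x2 | (~x4 & x4 | ~x2) & ~~(~x5 | ~x5)   (distribution)
= ~x3 | ~x2 | (~x4 & x4 | ~x2) & ~(x5 & x5)   (De Morgan)
= ~x3 | ~x2 | ~x2 & ~(x5 & x5)   (complement / identity)
= ~x3 | ~x2 | ~x2 & ~x5   (idempotence)
= ~x3 | ~x2   (absorption)

~x3 | ~x2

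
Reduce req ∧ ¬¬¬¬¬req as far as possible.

req ∧ ¬¬¬¬¬req
= req ∧ ¬¬¬req   — double negation
= req ∧ ¬req   — double negation
= False   — complement

False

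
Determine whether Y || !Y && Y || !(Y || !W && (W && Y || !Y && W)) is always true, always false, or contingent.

Y || !Y && Y || !(Y || !W && (W && Y || !Y && W))
= Y || !Y && Y || !(Y || !W && W)   — distribution
= Y || !(Y || !W && W)   — complement / identity
= Y || !Y   — complement / identity
= true   — complement

always true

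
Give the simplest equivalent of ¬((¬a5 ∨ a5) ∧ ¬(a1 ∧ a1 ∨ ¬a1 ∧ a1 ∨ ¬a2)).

¬((¬a5 ∨ a5) ∧ ¬(a1 ∧ a1 ∨ ¬a1 ∧ a1 ∨ ¬a2))
= ¬((¬a5 ∨ a5) ∧ ¬(a1 ∨ ¬a2))   — distribution
= ¬¬(a1 ∨ ¬a2)   — complement / identity
= a1 ∨ ¬a2   — double negation

a1 ∨ ¬a2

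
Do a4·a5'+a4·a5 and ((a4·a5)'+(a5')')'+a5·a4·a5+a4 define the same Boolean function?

Yes

E1: a4·a5'+a4·a5
    = a4   (distribution)
E2: ((a4·a5)'+(a5')')'+a5·a4·a5+a4
    = a4·a5·a5'+a5·a4·a5+a4   (De Morgan)
    = a4·a5+a4   (distribution)
    = a4   (absorption)
Both reduce to a4, so they are equivalent.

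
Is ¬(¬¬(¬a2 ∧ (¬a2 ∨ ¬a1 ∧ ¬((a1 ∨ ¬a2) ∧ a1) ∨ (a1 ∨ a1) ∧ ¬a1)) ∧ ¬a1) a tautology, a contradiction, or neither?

neither

¬(¬¬(¬a2 ∧ (¬a2 ∨ ¬a1 ∧ ¬((a1 ∨ ¬a2) ∧ a1) ∨ (a1 ∨ a1) ∧ ¬a1)) ∧ ¬a1)
= ¬(¬a2 ∧ (¬a2 ∨ ¬a1 ∧ ¬((a1 ∨ ¬a2) ∧ a1) ∨ (a1 ∨ a1) ∧ ¬a1)) ∨ a1   [De Morgan]
= ¬(¬a2 ∧ (¬a2 ∨ ¬a1 ∧ ¬a1 ∨ (a1 ∨ a1) ∧ ¬a1)) ∨ a1   [absorption]
= ¬(¬a2 ∧ (¬a2 ∨ ¬a1 ∧ ¬a1 ∨ a1 ∧ ¬a1)) ∨ a1   [idempotence]
= ¬(¬a2 ∧ (¬a2 ∨ ¬a1)) ∨ a1   [distribution]
= ¬¬a2 ∨ a1   [absorption]
= a2 ∨ a1   [double negation]
This depends on a1, a2, so it is not a constant.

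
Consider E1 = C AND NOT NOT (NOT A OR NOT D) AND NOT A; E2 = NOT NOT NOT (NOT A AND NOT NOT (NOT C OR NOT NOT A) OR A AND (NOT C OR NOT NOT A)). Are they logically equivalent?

Yes

E1: C AND NOT NOT (NOT A OR NOT D) AND NOT A
    = C AND (NOT A OR NOT D) AND NOT A
    = C AND NOT A
E2: NOT NOT NOT (NOT A AND NOT NOT (NOT C OR NOT NOT A) OR A AND (NOT C OR NOT NOT A))
    = NOT NOT NOT (NOT A AND (NOT C OR NOT NOT A) OR A AND (NOT C OR NOT NOT A))
    = NOT NOT NOT (NOT C OR NOT NOT A)
    = NOT (NOT C OR NOT NOT A)
    = C AND NOT A
Both reduce to C AND NOT A, so they are equivalent.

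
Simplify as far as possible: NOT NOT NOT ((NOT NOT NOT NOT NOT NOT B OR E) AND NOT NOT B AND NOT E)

NOT NOT NOT ((NOT NOT NOT NOT NOT NOT B OR E) AND NOT NOT B AND NOT E)
= NOT NOT NOT ((NOT NOT NOT NOT B OR E) AND NOT NOT B AND NOT E)   [double negation]
= NOT NOT NOT ((NOT NOT B OR E) AND NOT NOT B AND NOT E)   [double negation]
= NOT ((NOT NOT B OR E) AND NOT NOT B AND NOT E)   [double negation]
= NOT (NOT NOT B AND NOT E)   [absorption]
= NOT B OR E   [De Morgan]

NOT B OR E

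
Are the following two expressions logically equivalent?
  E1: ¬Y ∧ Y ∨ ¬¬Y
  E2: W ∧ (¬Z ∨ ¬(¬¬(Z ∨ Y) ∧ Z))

E1: ¬Y ∧ Y ∨ ¬¬Y
    = ¬Y ∧ Y ∨ Y   — double negation
    = Y   — complement / identity
E2: W ∧ (¬Z ∨ ¬(¬¬(Z ∨ Y) ∧ Z))
    = W ∧ (¬Z ∨ ¬((Z ∨ Y) ∧ Z))   — double negation
    = W ∧ (¬Z ∨ ¬Z)   — absorption
    = W ∧ ¬Z   — idempotence
These differ: at W=0, Y=1, Z=0, E1 = 1 but E2 = 0.

No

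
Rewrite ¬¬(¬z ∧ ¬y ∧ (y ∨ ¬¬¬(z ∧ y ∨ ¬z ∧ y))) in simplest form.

¬z ∧ ¬y

¬¬(¬z ∧ ¬y ∧ (y ∨ ¬¬¬(z ∧ y ∨ ¬z ∧ y)))
= ¬¬(¬z ∧ ¬y ∧ (y ∨ ¬(z ∧ y ∨ ¬z ∧ y)))   [double negation]
= ¬¬(¬z ∧ ¬y ∧ (y ∨ ¬y))   [distribution]
= ¬z ∧ ¬y ∧ (y ∨ ¬y)   [double negation]
= ¬z ∧ ¬y   [complement / identity]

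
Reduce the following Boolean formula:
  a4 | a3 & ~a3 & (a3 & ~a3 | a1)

a4 | a3 & ~a3 & (a3 & ~a3 | a1)
= a4 | a3 & ~a3
= a4

a4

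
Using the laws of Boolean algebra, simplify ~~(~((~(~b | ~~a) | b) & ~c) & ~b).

~b

~~(~((~(~b | ~~a) | b) & ~c) & ~b)
= ~~(~((b & ~a | b) & ~c) & ~b)   — De Morgan
= ~~(~(b & ~c) & ~b)   — absorption
= ~(b & ~c | b)   — De Morgan
= ~b   — absorption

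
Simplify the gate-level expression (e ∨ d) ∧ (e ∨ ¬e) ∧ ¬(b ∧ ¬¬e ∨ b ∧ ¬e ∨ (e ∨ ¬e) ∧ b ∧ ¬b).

(e ∨ d) ∧ (e ∨ ¬e) ∧ ¬(b ∧ ¬¬e ∨ b ∧ ¬e ∨ (e ∨ ¬e) ∧ b ∧ ¬b)
= (e ∨ d) ∧ ¬(b ∧ ¬¬e ∨ b ∧ ¬e ∨ (e ∨ ¬e) ∧ b ∧ ¬b)   — complement / identity
= (e ∨ d) ∧ ¬(b ∧ ¬¬e ∨ b ∧ ¬e ∨ b ∧ ¬b)   — complement / identity
= (e ∨ d) ∧ ¬(b ∧ e ∨ b ∧ ¬e ∨ b ∧ ¬b)   — double negation
= (e ∨ d) ∧ ¬(b ∧ e ∨ b ∧ ¬e)   — complement / identity
= (e ∨ d) ∧ ¬b   — distribution

(e ∨ d) ∧ ¬b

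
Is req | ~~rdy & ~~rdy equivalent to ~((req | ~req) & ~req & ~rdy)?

Yes

E1: req | ~~rdy & ~~rdy
    = req | ~~rdy & rdy   (double negation)
    = req | rdy & rdy   (double negation)
    = req | rdy   (idempotence)
E2: ~((req | ~req) & ~req & ~rdy)
    = ~(~req & ~rdy)   (complement / identity)
    = req | rdy   (De Morgan)
Both reduce to req | rdy, so they are equivalent.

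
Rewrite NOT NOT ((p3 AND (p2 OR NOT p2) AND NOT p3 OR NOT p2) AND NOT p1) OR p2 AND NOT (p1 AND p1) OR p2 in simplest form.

NOT p1 OR p2

NOT NOT ((p3 AND (p2 OR NOT p2) AND NOT p3 OR NOT p2) AND NOT p1) OR p2 AND NOT (p1 AND p1) OR p2
= NOT NOT ((p3 AND NOT p3 OR NOT p2) AND NOT p1) OR p2 AND NOT (p1 AND p1) OR p2
= NOT NOT ((p3 AND NOT p3 OR NOT p2) AND NOT p1) OR p2 AND NOT p1 OR p2
= NOT NOT (NOT p2 AND NOT p1) OR p2 AND NOT p1 OR p2
= NOT p2 AND NOT p1 OR p2 AND NOT p1 OR p2
= NOT p1 OR p2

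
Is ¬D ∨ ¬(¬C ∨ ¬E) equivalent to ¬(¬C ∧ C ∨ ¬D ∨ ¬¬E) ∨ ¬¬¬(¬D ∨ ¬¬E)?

E1: ¬D ∨ ¬(¬C ∨ ¬E)
    = ¬D ∨ C ∧ E   — De Morgan
E2: ¬(¬C ∧ C ∨ ¬D ∨ ¬¬E) ∨ ¬¬¬(¬D ∨ ¬¬E)
    = ¬(¬C ∧ C ∨ ¬D ∨ ¬¬E) ∨ ¬(¬D ∨ ¬¬E)   — double negation
    = ¬(¬D ∨ ¬¬E) ∨ ¬(¬D ∨ ¬¬E)   — complement / identity
    = ¬(¬D ∨ ¬¬E)   — idempotence
    = D ∧ ¬E   — De Morgan
These differ: at C=1, D=0, E=1, E1 = 1 but E2 = 0.

No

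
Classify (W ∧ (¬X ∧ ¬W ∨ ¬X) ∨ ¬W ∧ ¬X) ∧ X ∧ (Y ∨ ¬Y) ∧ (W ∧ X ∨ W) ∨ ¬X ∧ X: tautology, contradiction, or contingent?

(W ∧ (¬X ∧ ¬W ∨ ¬X) ∨ ¬W ∧ ¬X) ∧ X ∧ (Y ∨ ¬Y) ∧ (W ∧ X ∨ W) ∨ ¬X ∧ X
= (W ∧ (¬X ∧ ¬W ∨ ¬X) ∨ ¬W ∧ ¬X) ∧ X ∧ (W ∧ X ∨ W) ∨ ¬X ∧ X   (complement / identity)
= (W ∧ ¬X ∨ ¬W ∧ ¬X) ∧ X ∧ (W ∧ X ∨ W) ∨ ¬X ∧ X   (absorption)
= ¬X ∧ X ∧ (W ∧ X ∨ W) ∨ ¬X ∧ X   (distribution)
= ¬X ∧ X ∧ W ∨ ¬X ∧ X   (absorption)
= ¬X ∧ X   (absorption)
= False   (complement)

contradiction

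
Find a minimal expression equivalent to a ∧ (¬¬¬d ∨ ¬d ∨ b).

a ∧ (¬¬¬d ∨ ¬d ∨ b)
= a ∧ (¬d ∨ ¬d ∨ b)   (double negation)
= a ∧ (¬d ∨ b)   (idempotence)

a ∧ (¬d ∨ b)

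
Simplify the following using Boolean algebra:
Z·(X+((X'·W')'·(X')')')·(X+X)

Z·X

Z·(X+((X'·W')'·(X')')')·(X+X)
= Z·(X+X'·W'+X')·(X+X)
= Z·(X+X')·(X+X)
= Z·(X+X'·X)
= Z·X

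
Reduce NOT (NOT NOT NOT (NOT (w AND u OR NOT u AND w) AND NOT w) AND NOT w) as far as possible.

NOT (NOT NOT NOT (NOT (w AND u OR NOT u AND w) AND NOT w) AND NOT w)
= NOT (NOT NOT NOT (NOT w AND NOT w) AND NOT w)   [distribution]
= NOT (NOT NOT (w OR w) AND NOT w)   [De Morgan]
= NOT (w OR w) OR w   [De Morgan]
= NOT w OR w   [idempotence]
= TRUE   [complement]

TRUE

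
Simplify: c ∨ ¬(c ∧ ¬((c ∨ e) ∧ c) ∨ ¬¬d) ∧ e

c ∨ ¬(c ∧ ¬((c ∨ e) ∧ c) ∨ ¬¬d) ∧ e
= c ∨ ¬(c ∧ ¬((c ∨ e) ∧ c) ∨ d) ∧ e   (double negation)
= c ∨ ¬(c ∧ ¬c ∨ d) ∧ e   (absorption)
= c ∨ ¬d ∧ e   (complement / identity)

c ∨ ¬d ∧ e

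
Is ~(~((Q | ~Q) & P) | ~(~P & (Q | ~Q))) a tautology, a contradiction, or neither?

~(~((Q | ~Q) & P) | ~(~P & (Q | ~Q)))
= ~(~((Q | ~Q) & P) | ~~P)   (complement / identity)
= ~(~P | ~~P)   (complement / identity)
= P & ~P   (De Morgan)
= 0   (complement)

contradiction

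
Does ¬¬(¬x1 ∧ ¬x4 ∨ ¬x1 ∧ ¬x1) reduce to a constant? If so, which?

¬¬(¬x1 ∧ ¬x4 ∨ ¬x1 ∧ ¬x1)
= ¬¬(¬x1 ∧ ¬x4 ∨ ¬x1)   (idempotence)
= ¬¬¬x1   (absorption)
= ¬x1   (double negation)
This depends on x1, so it is not a constant.

no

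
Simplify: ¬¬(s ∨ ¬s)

¬¬(s ∨ ¬s)
= s ∨ ¬s
= True

True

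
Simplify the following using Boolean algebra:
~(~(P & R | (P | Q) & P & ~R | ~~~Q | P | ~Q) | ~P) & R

~(~(P & R | (P | Q) & P & ~R | ~~~Q | P | ~Q) | ~P) & R
= (P & R | (P | Q) & P & ~R | ~~~Q | P | ~Q) & P & R   (De Morgan)
= (P & R | (P | Q) & P & ~R | ~Q | P | ~Q) & P & R   (double negation)
= (P & R | P & ~R | ~Q | P | ~Q) & P & R   (absorption)
= (P | ~Q | P | ~Q) & P & R   (distribution)
= (P | ~Q) & P & R   (idempotence)
= P & R   (absorption)

P & R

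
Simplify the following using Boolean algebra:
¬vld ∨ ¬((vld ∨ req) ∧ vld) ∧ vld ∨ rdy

¬vld ∨ rdy

¬vld ∨ ¬((vld ∨ req) ∧ vld) ∧ vld ∨ rdy
= ¬vld ∨ ¬vld ∧ vld ∨ rdy   — absorption
= ¬vld ∨ rdy   — complement / identity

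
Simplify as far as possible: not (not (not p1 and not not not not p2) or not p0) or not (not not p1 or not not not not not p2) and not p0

not p1 and p2

not (not (not p1 and not not not not p2) or not p0) or not (not not p1 or not not not not not p2) and not p0
= not p1 and not not not not p2 and p0 or not (not not p1 or not not not not not p2) and not p0   — De Morgan
= not p1 and not not not not p2 and p0 or not p1 and not not not not p2 and not p0   — De Morgan
= not p1 and not not not not p2   — distribution
= not p1 and not not p2   — double negation
= not p1 and p2   — double negation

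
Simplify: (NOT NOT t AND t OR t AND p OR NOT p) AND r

(t OR NOT p) AND r

(NOT NOT t AND t OR t AND p OR NOT p) AND r
= ((NOT NOT t OR p) AND t OR NOT p) AND r   [distribution]
= ((t OR p) AND t OR NOT p) AND r   [double negation]
= (t OR NOT p) AND r   [absorption]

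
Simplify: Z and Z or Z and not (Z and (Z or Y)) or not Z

Z and Z or Z and not (Z and (Z or Y)) or not Z
= Z and Z or Z and not Z or not Z
= Z or not Z
= True

True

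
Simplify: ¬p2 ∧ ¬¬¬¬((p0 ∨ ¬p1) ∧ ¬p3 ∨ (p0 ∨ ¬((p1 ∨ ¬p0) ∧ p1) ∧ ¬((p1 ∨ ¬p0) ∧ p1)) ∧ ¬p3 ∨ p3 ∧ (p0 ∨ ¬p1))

¬p2 ∧ ¬¬¬¬((p0 ∨ ¬p1) ∧ ¬p3 ∨ (p0 ∨ ¬((p1 ∨ ¬p0) ∧ p1) ∧ ¬((p1 ∨ ¬p0) ∧ p1)) ∧ ¬p3 ∨ p3 ∧ (p0 ∨ ¬p1))
= ¬p2 ∧ ¬¬¬¬((p0 ∨ ¬p1) ∧ ¬p3 ∨ (p0 ∨ ¬((p1 ∨ ¬p0) ∧ p1)) ∧ ¬p3 ∨ p3 ∧ (p0 ∨ ¬p1))   — idempotence
= ¬p2 ∧ ¬¬((p0 ∨ ¬p1) ∧ ¬p3 ∨ (p0 ∨ ¬((p1 ∨ ¬p0) ∧ p1)) ∧ ¬p3 ∨ p3 ∧ (p0 ∨ ¬p1))   — double negation
= ¬p2 ∧ ¬¬((p0 ∨ ¬p1) ∧ ¬p3 ∨ (p0 ∨ ¬p1) ∧ ¬p3 ∨ p3 ∧ (p0 ∨ ¬p1))   — absorption
= ¬p2 ∧ ¬¬((p0 ∨ ¬p1) ∧ ¬p3 ∨ p0 ∨ ¬p1)   — distribution
= ¬p2 ∧ ((p0 ∨ ¬p1) ∧ ¬p3 ∨ p0 ∨ ¬p1)   — double negation
= ¬p2 ∧ (p0 ∨ ¬p1)   — absorption

¬p2 ∧ (p0 ∨ ¬p1)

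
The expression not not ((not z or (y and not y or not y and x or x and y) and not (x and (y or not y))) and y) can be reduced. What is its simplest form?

not not ((not z or (y and not y or not y and x or x and y) and not (x and (y or not y))) and y)
= (not z or (y and not y or not y and x or x and y) and not (x and (y or not y))) and y   (double negation)
= (not z or (y and not y or not y and x or x and y) and not x) and y   (complement / identity)
= (not z or (not y and x or x and y) and not x) and y   (complement / identity)
= (not z or x and not x) and y   (distribution)
= not z and y   (complement / identity)

not z and y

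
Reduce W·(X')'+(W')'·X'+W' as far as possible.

1

W·(X')'+(W')'·X'+W'
= W·(X')'+W·X'+W'
= W·X+W·X'+W'
= W+W'
= 1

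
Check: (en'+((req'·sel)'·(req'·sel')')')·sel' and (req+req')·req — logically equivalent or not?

No

E1: (en'+((req'·sel)'·(req'·sel')')')·sel'
    = (en'+req'·sel+req'·sel')·sel'   — De Morgan
    = (en'+req')·sel'   — distribution
E2: (req+req')·req
    = req   — complement / identity
These differ: at en=0, req=1, sel=1, E1 = 0 but E2 = 1.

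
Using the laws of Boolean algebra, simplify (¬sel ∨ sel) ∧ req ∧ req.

(¬sel ∨ sel) ∧ req ∧ req
= (¬sel ∨ sel) ∧ req   (idempotence)
= req   (complement / identity)

req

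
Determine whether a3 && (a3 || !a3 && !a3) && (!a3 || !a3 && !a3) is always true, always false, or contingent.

always false

a3 && (a3 || !a3 && !a3) && (!a3 || !a3 && !a3)
= a3 && (a3 && !a3 || !a3 && !a3)   (distribution)
= a3 && !a3   (distribution)
= false   (complement)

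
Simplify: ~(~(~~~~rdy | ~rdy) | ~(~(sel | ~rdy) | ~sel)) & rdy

~sel & rdy

~(~(~~~~rdy | ~rdy) | ~(~(sel | ~rdy) | ~sel)) & rdy
= ~(~(~~~~rdy | ~rdy) | (sel | ~rdy) & sel) & rdy   [De Morgan]
= ~(~~~rdy & rdy | (sel | ~rdy) & sel) & rdy   [De Morgan]
= ~(~~~rdy & rdy | sel) & rdy   [absorption]
= ~(~rdy & rdy | sel) & rdy   [double negation]
= ~sel & rdy   [complement / identity]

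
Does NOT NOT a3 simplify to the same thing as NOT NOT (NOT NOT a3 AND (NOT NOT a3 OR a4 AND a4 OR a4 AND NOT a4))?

Yes

E1: NOT NOT a3
    = a3
E2: NOT NOT (NOT NOT a3 AND (NOT NOT a3 OR a4 AND a4 OR a4 AND NOT a4))
    = NOT NOT (NOT NOT a3 AND (NOT NOT a3 OR a4))
    = NOT NOT a3 AND (NOT NOT a3 OR a4)
    = NOT NOT a3
    = a3
Both reduce to a3, so they are equivalent.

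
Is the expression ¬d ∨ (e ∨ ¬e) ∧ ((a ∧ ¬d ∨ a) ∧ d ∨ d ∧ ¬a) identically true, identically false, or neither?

identically true

¬d ∨ (e ∨ ¬e) ∧ ((a ∧ ¬d ∨ a) ∧ d ∨ d ∧ ¬a)
= ¬d ∨ (e ∨ ¬e) ∧ d ∧ (a ∧ ¬d ∨ a ∨ ¬a)
= ¬d ∨ (e ∨ ¬e) ∧ d ∧ (a ∨ ¬a)
= ¬d ∨ d ∧ (a ∨ ¬a)
= ¬d ∨ d
= True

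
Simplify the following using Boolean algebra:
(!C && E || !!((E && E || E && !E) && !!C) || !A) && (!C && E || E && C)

E

(!C && E || !!((E && E || E && !E) && !!C) || !A) && (!C && E || E && C)
= (!C && E || !!(E && !!C) || !A) && (!C && E || E && C)   [distribution]
= (!C && E || !!(E && C) || !A) && (!C && E || E && C)   [double negation]
= (!C && E || E && C || !A) && (!C && E || E && C)   [double negation]
= !C && E || E && C   [absorption]
= E   [distribution]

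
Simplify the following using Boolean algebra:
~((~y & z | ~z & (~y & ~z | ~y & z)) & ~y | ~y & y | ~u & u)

y

~((~y & z | ~z & (~y & ~z | ~y & z)) & ~y | ~y & y | ~u & u)
= ~((~y & z | ~z & ~y) & ~y | ~y & y | ~u & u)   (distribution)
= ~(~y & ~y | ~y & y | ~u & u)   (distribution)
= ~(~y | ~u & u)   (distribution)
= ~~y   (complement / identity)
= y   (double negation)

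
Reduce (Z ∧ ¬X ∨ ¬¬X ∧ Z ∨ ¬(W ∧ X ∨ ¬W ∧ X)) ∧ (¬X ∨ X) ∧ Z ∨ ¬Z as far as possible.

(Z ∧ ¬X ∨ ¬¬X ∧ Z ∨ ¬(W ∧ X ∨ ¬W ∧ X)) ∧ (¬X ∨ X) ∧ Z ∨ ¬Z
= (Z ∧ ¬X ∨ ¬¬X ∧ Z ∨ ¬X) ∧ (¬X ∨ X) ∧ Z ∨ ¬Z   [distribution]
= (Z ∧ ¬X ∨ ¬¬X ∧ Z ∨ ¬X) ∧ Z ∨ ¬Z   [complement / identity]
= (Z ∧ ¬X ∨ X ∧ Z ∨ ¬X) ∧ Z ∨ ¬Z   [double negation]
= (Z ∨ ¬X) ∧ Z ∨ ¬Z   [distribution]
= Z ∨ ¬Z   [absorption]
= True   [complement]

True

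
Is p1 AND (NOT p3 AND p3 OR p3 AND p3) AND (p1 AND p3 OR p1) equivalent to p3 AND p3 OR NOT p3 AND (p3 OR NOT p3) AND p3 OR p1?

E1: p1 AND (NOT p3 AND p3 OR p3 AND p3) AND (p1 AND p3 OR p1)
    = p1 AND p3 AND (p1 AND p3 OR p1)   [distribution]
    = p1 AND p3   [absorption]
E2: p3 AND p3 OR NOT p3 AND (p3 OR NOT p3) AND p3 OR p1
    = p3 AND p3 OR NOT p3 AND p3 OR p1   [complement / identity]
    = p3 OR p1   [distribution]
These differ: at p1=1, p3=0, E1 = 0 but E2 = 1.

No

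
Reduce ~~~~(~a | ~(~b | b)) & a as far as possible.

~~~~(~a | ~(~b | b)) & a
= ~~~(a & (~b | b)) & a
= ~(a & (~b | b)) & a
= ~a & a
= 0

0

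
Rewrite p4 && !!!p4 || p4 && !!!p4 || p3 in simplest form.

p3

p4 && !!!p4 || p4 && !!!p4 || p3
= p4 && !!!p4 || p3
= p4 && !p4 || p3
= p3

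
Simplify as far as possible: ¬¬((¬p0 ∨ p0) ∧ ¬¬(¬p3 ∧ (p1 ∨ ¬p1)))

¬p3

¬¬((¬p0 ∨ p0) ∧ ¬¬(¬p3 ∧ (p1 ∨ ¬p1)))
= ¬¬¬¬(¬p3 ∧ (p1 ∨ ¬p1))   [complement / identity]
= ¬¬¬¬¬p3   [complement / identity]
= ¬¬¬p3   [double negation]
= ¬p3   [double negation]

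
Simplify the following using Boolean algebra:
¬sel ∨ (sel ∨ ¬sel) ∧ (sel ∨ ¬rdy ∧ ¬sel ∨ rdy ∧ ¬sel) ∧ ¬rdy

¬sel ∨ (sel ∨ ¬sel) ∧ (sel ∨ ¬rdy ∧ ¬sel ∨ rdy ∧ ¬sel) ∧ ¬rdy
= ¬sel ∨ (sel ∨ ¬sel) ∧ (sel ∨ ¬sel) ∧ ¬rdy   (distribution)
= ¬sel ∨ (sel ∨ ¬sel) ∧ ¬rdy   (complement / identity)
= ¬sel ∨ ¬rdy   (complement / identity)

¬sel ∨ ¬rdy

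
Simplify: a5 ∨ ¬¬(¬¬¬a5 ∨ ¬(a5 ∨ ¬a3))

True

a5 ∨ ¬¬(¬¬¬a5 ∨ ¬(a5 ∨ ¬a3))
= a5 ∨ ¬(¬¬a5 ∧ (a5 ∨ ¬a3))   — De Morgan
= a5 ∨ ¬(a5 ∧ (a5 ∨ ¬a3))   — double negation
= a5 ∨ ¬a5   — absorption
= True   — complement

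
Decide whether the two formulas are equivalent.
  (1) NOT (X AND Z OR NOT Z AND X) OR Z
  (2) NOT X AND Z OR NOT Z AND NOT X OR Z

E1: NOT (X AND Z OR NOT Z AND X) OR Z
    = NOT X OR Z   — distribution
E2: NOT X AND Z OR NOT Z AND NOT X OR Z
    = NOT X OR Z   — distribution
Both reduce to NOT X OR Z, so they are equivalent.

Yes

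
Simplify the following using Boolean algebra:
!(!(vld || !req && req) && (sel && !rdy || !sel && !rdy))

vld || rdy

!(!(vld || !req && req) && (sel && !rdy || !sel && !rdy))
= !(!(vld || !req && req) && !rdy)   (distribution)
= vld || !req && req || rdy   (De Morgan)
= vld || rdy   (complement / identity)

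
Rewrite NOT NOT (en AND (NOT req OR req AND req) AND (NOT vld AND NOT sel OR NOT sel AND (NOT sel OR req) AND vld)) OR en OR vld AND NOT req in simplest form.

en OR vld AND NOT req

NOT NOT (en AND (NOT req OR req AND req) AND (NOT vld AND NOT sel OR NOT sel AND (NOT sel OR req) AND vld)) OR en OR vld AND NOT req
= NOT NOT (en AND (NOT req OR req AND req) AND (NOT vld AND NOT sel OR NOT sel AND vld)) OR en OR vld AND NOT req   (absorption)
= NOT NOT (en AND (NOT req OR req AND req) AND NOT sel) OR en OR vld AND NOT req   (distribution)
= NOT NOT (en AND (NOT req OR req) AND NOT sel) OR en OR vld AND NOT req   (idempotence)
= en AND (NOT req OR req) AND NOT sel OR en OR vld AND NOT req   (double negation)
= en AND NOT sel OR en OR vld AND NOT req   (complement / identity)
= en OR vld AND NOT req   (absorption)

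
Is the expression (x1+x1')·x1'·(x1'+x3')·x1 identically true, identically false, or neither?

identically false

(x1+x1')·x1'·(x1'+x3')·x1
= x1'·(x1'+x3')·x1   — complement / identity
= x1'·x1   — absorption
= 0   — complement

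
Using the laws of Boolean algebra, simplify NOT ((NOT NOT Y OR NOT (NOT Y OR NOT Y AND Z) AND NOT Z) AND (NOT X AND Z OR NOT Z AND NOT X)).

NOT Y OR X

NOT ((NOT NOT Y OR NOT (NOT Y OR NOT Y AND Z) AND NOT Z) AND (NOT X AND Z OR NOT Z AND NOT X))
= NOT ((NOT NOT Y OR NOT NOT Y AND NOT Z) AND (NOT X AND Z OR NOT Z AND NOT X))   [absorption]
= NOT (NOT NOT Y AND (NOT X AND Z OR NOT Z AND NOT X))   [absorption]
= NOT (NOT NOT Y AND NOT X)   [distribution]
= NOT Y OR X   [De Morgan]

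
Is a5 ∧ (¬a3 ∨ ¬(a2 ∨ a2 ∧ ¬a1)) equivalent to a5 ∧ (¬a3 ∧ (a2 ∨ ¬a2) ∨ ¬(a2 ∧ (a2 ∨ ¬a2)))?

Yes

E1: a5 ∧ (¬a3 ∨ ¬(a2 ∨ a2 ∧ ¬a1))
    = a5 ∧ (¬a3 ∨ ¬a2)   — absorption
E2: a5 ∧ (¬a3 ∧ (a2 ∨ ¬a2) ∨ ¬(a2 ∧ (a2 ∨ ¬a2)))
    = a5 ∧ (¬a3 ∨ ¬(a2 ∧ (a2 ∨ ¬a2)))   — complement / identity
    = a5 ∧ (¬a3 ∨ ¬a2)   — complement / identity
Both reduce to a5 ∧ (¬a3 ∨ ¬a2), so they are equivalent.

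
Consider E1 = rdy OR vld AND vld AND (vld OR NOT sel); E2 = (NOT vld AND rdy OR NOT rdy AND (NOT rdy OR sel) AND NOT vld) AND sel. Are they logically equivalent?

E1: rdy OR vld AND vld AND (vld OR NOT sel)
    = rdy OR vld AND vld
    = rdy OR vld
E2: (NOT vld AND rdy OR NOT rdy AND (NOT rdy OR sel) AND NOT vld) AND sel
    = (NOT vld AND rdy OR NOT rdy AND NOT vld) AND sel
    = NOT vld AND sel
These differ: at rdy=1, sel=0, vld=1, E1 = 1 but E2 = 0.

No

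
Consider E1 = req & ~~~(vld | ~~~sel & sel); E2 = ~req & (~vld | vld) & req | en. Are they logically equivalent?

E1: req & ~~~(vld | ~~~sel & sel)
    = req & ~~~(vld | ~sel & sel)   — double negation
    = req & ~~~vld   — complement / identity
    = req & ~vld   — double negation
E2: ~req & (~vld | vld) & req | en
    = ~req & req | en   — complement / identity
    = en   — complement / identity
These differ: at en=1, req=0, sel=0, vld=1, E1 = 0 but E2 = 1.

No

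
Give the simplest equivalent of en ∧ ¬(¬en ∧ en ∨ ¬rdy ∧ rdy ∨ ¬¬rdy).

en ∧ ¬rdy

en ∧ ¬(¬en ∧ en ∨ ¬rdy ∧ rdy ∨ ¬¬rdy)
= en ∧ ¬(¬rdy ∧ rdy ∨ ¬¬rdy)
= en ∧ ¬¬¬rdy
= en ∧ ¬rdy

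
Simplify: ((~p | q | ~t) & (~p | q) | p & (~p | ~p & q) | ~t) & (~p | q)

~p | q

((~p | q | ~t) & (~p | q) | p & (~p | ~p & q) | ~t) & (~p | q)
= ((~p | q | ~t) & (~p | q) | p & ~p | ~t) & (~p | q)   (absorption)
= ((~p | q | ~t) & (~p | q) | ~t) & (~p | q)   (complement / identity)
= (~p | q | ~t) & (~p | q)   (absorption)
= ~p | q   (absorption)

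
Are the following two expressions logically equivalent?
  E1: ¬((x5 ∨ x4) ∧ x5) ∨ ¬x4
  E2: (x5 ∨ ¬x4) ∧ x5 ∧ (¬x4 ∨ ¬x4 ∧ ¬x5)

E1: ¬((x5 ∨ x4) ∧ x5) ∨ ¬x4
    = ¬x5 ∨ ¬x4   — absorption
E2: (x5 ∨ ¬x4) ∧ x5 ∧ (¬x4 ∨ ¬x4 ∧ ¬x5)
    = (x5 ∨ ¬x4) ∧ x5 ∧ ¬x4   — absorption
    = x5 ∧ ¬x4   — absorption
These differ: at x4=0, x5=0, E1 = 1 but E2 = 0.

No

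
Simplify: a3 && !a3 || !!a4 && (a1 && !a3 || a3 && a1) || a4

a3 && !a3 || !!a4 && (a1 && !a3 || a3 && a1) || a4
= a3 && !a3 || !!a4 && a1 || a4   (distribution)
= !!a4 && a1 || a4   (complement / identity)
= a4 && a1 || a4   (double negation)
= a4   (absorption)

a4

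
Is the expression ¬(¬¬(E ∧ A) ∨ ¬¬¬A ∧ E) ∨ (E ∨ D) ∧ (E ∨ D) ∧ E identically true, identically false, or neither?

identically true

¬(¬¬(E ∧ A) ∨ ¬¬¬A ∧ E) ∨ (E ∨ D) ∧ (E ∨ D) ∧ E
= ¬(E ∧ A ∨ ¬¬¬A ∧ E) ∨ (E ∨ D) ∧ (E ∨ D) ∧ E   [double negation]
= ¬(E ∧ A ∨ ¬¬¬A ∧ E) ∨ (E ∨ D) ∧ E   [absorption]
= ¬(E ∧ A ∨ ¬¬¬A ∧ E) ∨ E   [absorption]
= ¬(E ∧ A ∨ ¬A ∧ E) ∨ E   [double negation]
= ¬E ∨ E   [distribution]
= True   [complement]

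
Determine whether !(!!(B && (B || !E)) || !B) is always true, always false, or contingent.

always false

!(!!(B && (B || !E)) || !B)
= !(B && (B || !E)) && B   — De Morgan
= !B && B   — absorption
= false   — complement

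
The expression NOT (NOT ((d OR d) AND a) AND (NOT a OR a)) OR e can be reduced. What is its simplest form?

d AND a OR e

NOT (NOT ((d OR d) AND a) AND (NOT a OR a)) OR e
= NOT NOT ((d OR d) AND a) OR e   [complement / identity]
= NOT NOT (d AND a) OR e   [idempotence]
= d AND a OR e   [double negation]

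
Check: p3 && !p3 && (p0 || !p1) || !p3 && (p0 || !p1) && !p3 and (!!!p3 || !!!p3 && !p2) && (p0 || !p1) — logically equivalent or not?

E1: p3 && !p3 && (p0 || !p1) || !p3 && (p0 || !p1) && !p3
    = !p3 && (p0 || !p1)   [distribution]
E2: (!!!p3 || !!!p3 && !p2) && (p0 || !p1)
    = !!!p3 && (p0 || !p1)   [absorption]
    = !p3 && (p0 || !p1)   [double negation]
Both reduce to !p3 && (p0 || !p1), so they are equivalent.

Yes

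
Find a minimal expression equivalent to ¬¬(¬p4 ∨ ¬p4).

¬p4

¬¬(¬p4 ∨ ¬p4)
= ¬¬¬p4
= ¬p4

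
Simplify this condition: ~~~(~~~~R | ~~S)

~~~(~~~~R | ~~S)
= ~~~(~~R | ~~S)   [double negation]
= ~(~~R | ~~S)   [double negation]
= ~R & ~S   [De Morgan]

~R & ~S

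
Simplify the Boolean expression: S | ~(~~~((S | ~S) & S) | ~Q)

S

S | ~(~~~((S | ~S) & S) | ~Q)
= S | ~(~~~S | ~Q)   — complement / identity
= S | ~(~S | ~Q)   — double negation
= S | S & Q   — De Morgan
= S   — absorption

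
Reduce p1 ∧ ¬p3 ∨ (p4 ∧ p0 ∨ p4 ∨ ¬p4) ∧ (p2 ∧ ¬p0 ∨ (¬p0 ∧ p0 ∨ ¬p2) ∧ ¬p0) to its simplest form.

p1 ∧ ¬p3 ∨ ¬p0

p1 ∧ ¬p3 ∨ (p4 ∧ p0 ∨ p4 ∨ ¬p4) ∧ (p2 ∧ ¬p0 ∨ (¬p0 ∧ p0 ∨ ¬p2) ∧ ¬p0)
= p1 ∧ ¬p3 ∨ (p4 ∨ ¬p4) ∧ (p2 ∧ ¬p0 ∨ (¬p0 ∧ p0 ∨ ¬p2) ∧ ¬p0)   — absorption
= p1 ∧ ¬p3 ∨ (p4 ∨ ¬p4) ∧ (p2 ∧ ¬p0 ∨ ¬p2 ∧ ¬p0)   — complement / identity
= p1 ∧ ¬p3 ∨ p2 ∧ ¬p0 ∨ ¬p2 ∧ ¬p0   — complement / identity
= p1 ∧ ¬p3 ∨ ¬p0   — distribution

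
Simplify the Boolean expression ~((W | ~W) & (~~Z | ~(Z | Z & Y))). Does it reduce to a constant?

0

~((W | ~W) & (~~Z | ~(Z | Z & Y)))
= ~(~~Z | ~(Z | Z & Y))   (complement / identity)
= ~(~~Z | ~Z)   (absorption)
= ~Z & Z   (De Morgan)
= 0   (complement)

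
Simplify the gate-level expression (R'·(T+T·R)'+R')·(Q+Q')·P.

R'·P

(R'·(T+T·R)'+R')·(Q+Q')·P
= (R'·T'+R')·(Q+Q')·P   (absorption)
= (R'·T'+R')·P   (complement / identity)
= R'·P   (absorption)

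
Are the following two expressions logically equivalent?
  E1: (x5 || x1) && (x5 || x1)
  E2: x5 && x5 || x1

E1: (x5 || x1) && (x5 || x1)
    = x5 || x1
E2: x5 && x5 || x1
    = x5 || x1
Both reduce to x5 || x1, so they are equivalent.

Yes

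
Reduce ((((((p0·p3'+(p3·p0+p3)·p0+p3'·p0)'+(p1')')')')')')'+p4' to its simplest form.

p0·p1'+p4'

((((((p0·p3'+(p3·p0+p3)·p0+p3'·p0)'+(p1')')')')')')'+p4'
= ((((((p0·p3'+p3·p0+p3'·p0)'+(p1')')')')')')'+p4'   — absorption
= ((((p0·p3'+p3·p0+p3'·p0)'+(p1')')')')'+p4'   — double negation
= ((((p0·p3'+p0)'+(p1')')')')'+p4'   — distribution
= (((p0'+(p1')')')')'+p4'   — absorption
= ((p0·p1')')'+p4'   — De Morgan
= p0·p1'+p4'   — double negation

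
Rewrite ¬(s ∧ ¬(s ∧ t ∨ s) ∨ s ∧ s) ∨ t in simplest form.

¬s ∨ t

¬(s ∧ ¬(s ∧ t ∨ s) ∨ s ∧ s) ∨ t
= ¬(s ∧ ¬s ∨ s ∧ s) ∨ t   (absorption)
= ¬s ∨ t   (distribution)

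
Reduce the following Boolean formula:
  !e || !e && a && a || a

!e || a

!e || !e && a && a || a
= !e || !e && a || a   (idempotence)
= !e || a   (absorption)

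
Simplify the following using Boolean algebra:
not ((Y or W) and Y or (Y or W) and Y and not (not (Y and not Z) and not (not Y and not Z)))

not ((Y or W) and Y or (Y or W) and Y and not (not (Y and not Z) and not (not Y and not Z)))
= not ((Y or W) and Y or (Y or W) and Y and (Y and not Z or not Y and not Z))   — De Morgan
= not ((Y or W) and Y or (Y or W) and Y and not Z)   — distribution
= not ((Y or W) and Y)   — absorption
= not Y   — absorption

not Y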